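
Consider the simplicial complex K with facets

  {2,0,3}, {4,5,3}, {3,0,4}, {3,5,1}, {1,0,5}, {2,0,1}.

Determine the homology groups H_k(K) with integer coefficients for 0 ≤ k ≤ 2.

Fix the vertex order 0 < 1 < 2 < 3 < 4 < 5 and write every simplex with vertices in increasing order. Then dim K = 2 and the simplices of K are:

  0-simplices (6): [0], [1], [2], [3], [4], [5]
  1-simplices (12): [0,1], [0,2], [0,3], [0,4], [0,5], [1,2], [1,3], [1,5], [2,3], [3,4], [3,5], [4,5]
  2-simplices (6): [0,1,2], [0,1,5], [0,2,3], [0,3,4], [1,3,5], [3,4,5]

Hence C_0 ≅ Z^6, C_1 ≅ Z^12, C_2 ≅ Z^6.

The boundary map ∂_1: C_1 → C_0 is given by ∂[p,q] = [q] − [p]. For instance
  ∂[3,4] = [4] − [3].
The 6×12 boundary matrix has rank 5 and Smith normal form diag(1,1,1,1,1).

∂_2: C_2 → C_1 maps a triangle to the signed sum of its edges. For instance
  ∂[1,3,5] = [3,5] − [1,5] + [1,3],
  ∂[0,1,2] = [1,2] − [0,2] + [0,1].
This gives a 12×6 integer matrix of rank 6; reducing to Smith normal form yields diagonal entries (1,1,1,1,1,1).

Computing H_k = (kernel of ∂_k) / (image of ∂_{k+1}):

  H_0: rank C_0 − rank ∂_1 = 6 − 5 = 1, and the invariant factors of ∂_1 are all 1, so H_0 ≅ Z.
  H_1: rank ker ∂_1 − rank ∂_2 = (12 − 5) − 6 = 1, and the invariant factors of ∂_2 are all 1, so H_1 ≅ Z.
  H_2: rank ker ∂_2 − rank ∂_3 = (6 − 6) − 0 = 0, and there is no ∂_3, so H_2 ≅ 0.

As a check, the Euler characteristic is 6 − 12 + 6 = 0, which agrees with 1 − 1 + 0 = 0.

H_0 = Z,  H_1 = Z,  H_2 = 0.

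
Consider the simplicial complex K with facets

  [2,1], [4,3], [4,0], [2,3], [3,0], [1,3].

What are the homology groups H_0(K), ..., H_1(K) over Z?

H_0 ≅ Z,  H_1 ≅ Z^2.

We work with the vertex ordering 0 < 1 < 2 < 3 < 4. The simplices of K, each written with vertices in increasing order, are:

  0-simplices (5): [0], [1], [2], [3], [4]
  1-simplices (6): [0,3], [0,4], [1,2], [1,3], [2,3], [3,4]

Hence C_0 ≅ Z^5, C_1 ≅ Z^6.

∂_1: C_1 → C_0 is given by ∂[p,q] = [q] − [p].
This gives a 5×6 integer matrix of rank 4; reducing to Smith normal form yields diagonal entries (1,1,1,1).

Reading off H_k = ker ∂_k / im ∂_{k+1}:

  H_0: rank C_0 − rank ∂_1 = 5 − 4 = 1, and the invariant factors of ∂_1 are all 1, so H_0 ≅ Z.
  H_1: rank ker ∂_1 − rank ∂_2 = (6 − 4) − 0 = 2, and there is no ∂_2, so H_1 ≅ Z^2.

As a check, the Euler characteristic is 5 − 6 = -1, which agrees with 1 − 2 = -1.
(K is a triangulation of a wedge of 2 circles.)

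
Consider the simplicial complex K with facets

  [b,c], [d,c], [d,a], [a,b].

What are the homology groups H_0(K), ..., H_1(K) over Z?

H_0 = Z,  H_1 = Z.

Order the vertices as a < b < c < d. Listing each simplex with vertices in this order, K has dimension 1 with simplices:

  0-simplices (4): a, b, c, d
  1-simplices (4): ab, ad, bc, cd

so the chain groups are C_0 ≅ Z^4, C_1 ≅ Z^4.

The boundary map ∂_1: C_1 → C_0 maps an edge to its endpoints' difference, ∂[p,q] = q − p.
The 4×4 boundary matrix has rank 3 and Smith normal form diag(1,1,1).

Computing H_k = (kernel of ∂_k) / (image of ∂_{k+1}):

  H_0: rank C_0 − rank ∂_1 = 4 − 3 = 1, and the invariant factors of ∂_1 are all 1, so H_0 = Z.
  H_1: rank ker ∂_1 − rank ∂_2 = (4 − 3) − 0 = 1, and there is no ∂_2, so H_1 = Z.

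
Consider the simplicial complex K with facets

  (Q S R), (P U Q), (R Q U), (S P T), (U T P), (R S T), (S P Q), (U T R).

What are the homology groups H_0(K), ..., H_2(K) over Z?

Order the vertices as P < Q < R < S < T < U. Listing each simplex with vertices in this order, K has dimension 2 with simplices:

  0-simplices (6): P, Q, R, S, T, U
  1-simplices (12): PQ, PS, PT, PU, QR, QS, QU, RS, RT, RU, ST, TU
  2-simplices (8): PQS, PQU, PST, PTU, QRS, QRU, RST, RTU

Hence C_0 ≅ Z^6, C_1 ≅ Z^12, C_2 ≅ Z^8.

∂_1: C_1 → C_0 maps an edge to its endpoints' difference, ∂[p,q] = q − p. For instance
  ∂QS = S − Q.
The 6×12 boundary matrix has rank 5 and Smith normal form diag(1,1,1,1,1).

∂_2: C_2 → C_1 maps a triangle to the signed sum of its edges. For instance
  ∂RST = ST − RT + RS,
  ∂QRS = RS − QS + QR.
As a 12×8 matrix over Z this has rank 7, with invariant factors (1,1,1,1,1,1,1).

Now H_k = ker ∂_k / im ∂_{k+1}, so:

  H_0: rank C_0 − rank ∂_1 = 6 − 5 = 1, and the invariant factors of ∂_1 are all 1, so H_0 ≅ Z.
  H_1: rank ker ∂_1 − rank ∂_2 = (12 − 5) − 7 = 0, and the invariant factors of ∂_2 are all 1, so H_1 ≅ 0.
  H_2: rank ker ∂_2 − rank ∂_3 = (8 − 7) − 0 = 1, and there is no ∂_3, so H_2 ≅ Z.

(K is a triangulation of the 2-sphere S^2.)

H_0 ≅ Z,  H_1 = 0,  H_2 ≅ Z.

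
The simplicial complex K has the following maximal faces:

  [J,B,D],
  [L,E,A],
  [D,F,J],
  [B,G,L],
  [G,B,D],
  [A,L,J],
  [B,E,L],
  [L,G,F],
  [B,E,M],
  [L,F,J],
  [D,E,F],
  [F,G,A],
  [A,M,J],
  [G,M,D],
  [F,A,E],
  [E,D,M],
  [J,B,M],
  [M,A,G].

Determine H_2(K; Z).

K has 9 vertices, 27 edges, 18 triangles.
rank ∂_2 = 18, rank ∂_3 = 0 ⇒ b_2 = 18 − 18 − 0 = 0. So H_2 = 0.

H_2 = 0.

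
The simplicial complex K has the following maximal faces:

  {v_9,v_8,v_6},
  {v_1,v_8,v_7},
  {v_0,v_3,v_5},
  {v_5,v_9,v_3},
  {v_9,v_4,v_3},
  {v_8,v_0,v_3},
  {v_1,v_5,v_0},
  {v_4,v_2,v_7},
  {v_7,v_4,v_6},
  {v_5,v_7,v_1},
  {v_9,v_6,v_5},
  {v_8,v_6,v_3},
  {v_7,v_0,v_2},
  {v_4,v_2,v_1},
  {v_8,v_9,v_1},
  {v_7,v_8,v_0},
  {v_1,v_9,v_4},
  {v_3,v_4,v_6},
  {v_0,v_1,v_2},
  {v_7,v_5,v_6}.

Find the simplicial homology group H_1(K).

K has 10 vertices, 30 edges, 20 triangles.
rank ∂_1 = 9, rank ∂_2 = 20 ⇒ b_1 = 30 − 9 − 20 = 1; ∂_2 has invariant factor(s) [2] giving torsion. So H_1 = Z ⊕ Z/2.

H_1 ≅ Z ⊕ Z/2.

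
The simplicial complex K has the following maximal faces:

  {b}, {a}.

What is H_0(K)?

K has 2 vertices.
rank ∂_0 = 0, rank ∂_1 = 0 ⇒ b_0 = 2 − 0 − 0 = 2. So H_0 ≅ Z^2.

H_0 = Z^2.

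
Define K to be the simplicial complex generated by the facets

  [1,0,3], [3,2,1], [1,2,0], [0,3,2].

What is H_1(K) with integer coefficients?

Order the vertices as 0 < 1 < 2 < 3. Listing each simplex with vertices in this order, K has dimension 2 with simplices:

  0-simplices (4): [0], [1], [2], [3]
  1-simplices (6): [0,1], [0,2], [0,3], [1,2], [1,3], [2,3]
  2-simplices (4): [0,1,2], [0,1,3], [0,2,3], [1,2,3]

Hence C_0 ≅ Z^4, C_1 ≅ Z^6, C_2 ≅ Z^4.

The boundary map ∂_1: C_1 → C_0 maps an edge to its endpoints' difference, ∂[p,q] = q − p. For instance
  ∂[0,2] = [2] − [0].
The 4×6 boundary matrix has rank 3 and Smith normal form diag(1,1,1).

Boundary ∂_2: C_2 → C_1 maps a triangle to the signed sum of its edges. For instance
  ∂[0,1,2] = [1,2] − [0,2] + [0,1],
  ∂[0,1,3] = [1,3] − [0,3] + [0,1].
The resulting 6×4 matrix has rank 3, and its Smith normal form has invariant factors (1,1,1).

Now H_k = ker ∂_k / im ∂_{k+1}, so:

  H_1: rank ker ∂_1 − rank ∂_2 = (6 − 3) − 3 = 0, and the invariant factors of ∂_2 are all 1, so H_1 = 0.

(K is a triangulation of the 2-sphere S^2.)

H_1 = 0.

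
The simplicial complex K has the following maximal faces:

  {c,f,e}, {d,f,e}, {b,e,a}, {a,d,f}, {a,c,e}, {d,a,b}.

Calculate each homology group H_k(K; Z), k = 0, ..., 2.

H_0 ≅ Z,  H_1 ≅ Z,  H_2 = 0.

Fix the vertex order a < b < c < d < e < f and write every simplex with vertices in increasing order. Then dim K = 2 and the simplices of K are:

  0-simplices (6): a, b, c, d, e, f
  1-simplices (12): ab, ac, ad, ae, af, bd, be, ce, cf, de, df, ef
  2-simplices (6): abd, abe, ace, adf, cef, def

Hence C_0 ≅ Z^6, C_1 ≅ Z^12, C_2 ≅ Z^6.

Boundary ∂_1: C_1 → C_0 is given by ∂[p,q] = [q] − [p]. For instance
  ∂cf = f − c.
The 6×12 boundary matrix has rank 5 and Smith normal form diag(1,1,1,1,1).

Boundary ∂_2: C_2 → C_1 acts by ∂[p,q,r] = [q,r] − [p,r] + [p,q]. For instance
  ∂abe = be − ae + ab,
  ∂ace = ce − ae + ac.
The resulting 12×6 matrix has rank 6, and its Smith normal form has invariant factors (1,1,1,1,1,1).

From H_k ≅ ker(∂_k) / im(∂_{k+1}) we obtain:

  H_0: rank C_0 − rank ∂_1 = 6 − 5 = 1, and the invariant factors of ∂_1 are all 1, so H_0 ≅ Z.
  H_1: rank ker ∂_1 − rank ∂_2 = (12 − 5) − 6 = 1, and the invariant factors of ∂_2 are all 1, so H_1 ≅ Z.
  H_2: rank ker ∂_2 − rank ∂_3 = (6 − 6) − 0 = 0, and there is no ∂_3, so H_2 ≅ 0.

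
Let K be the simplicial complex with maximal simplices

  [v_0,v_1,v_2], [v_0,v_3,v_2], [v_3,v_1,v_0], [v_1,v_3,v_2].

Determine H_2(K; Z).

We work with the vertex ordering v_0 < v_1 < v_2 < v_3. The simplices of K, each written with vertices in increasing order, are:

  0-simplices (4): [v_0], [v_1], [v_2], [v_3]
  1-simplices (6): [v_0,v_1], [v_0,v_2], [v_0,v_3], [v_1,v_2], [v_1,v_3], [v_2,v_3]
  2-simplices (4): [v_0,v_1,v_2], [v_0,v_1,v_3], [v_0,v_2,v_3], [v_1,v_2,v_3]

giving chain groups C_0 ≅ Z^4, C_1 ≅ Z^6, C_2 ≅ Z^4.

Boundary ∂_1: C_1 → C_0 sends each edge [p,q] (with p < q) to q − p. For instance
  ∂[v_1,v_2] = [v_2] − [v_1].
As a 4×6 matrix over Z this has rank 3, with invariant factors (1,1,1).

∂_2: C_2 → C_1 sends each 2-simplex [p,q,r] to [q,r] − [p,r] + [p,q]. For instance
  ∂[v_0,v_2,v_3] = [v_2,v_3] − [v_0,v_3] + [v_0,v_2],
  ∂[v_0,v_1,v_2] = [v_1,v_2] − [v_0,v_2] + [v_0,v_1].
The 6×4 boundary matrix has rank 3 and Smith normal form diag(1,1,1).

Reading off H_k = ker ∂_k / im ∂_{k+1}:

  H_2: rank ker ∂_2 − rank ∂_3 = (4 − 3) − 0 = 1, and there is no ∂_3, so H_2 ≅ Z.

H_2 = Z.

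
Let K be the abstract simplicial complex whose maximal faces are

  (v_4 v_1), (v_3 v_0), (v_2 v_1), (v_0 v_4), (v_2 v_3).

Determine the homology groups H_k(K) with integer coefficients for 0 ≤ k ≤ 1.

H_0 = Z,  H_1 = Z.

Order the vertices as v_0 < v_1 < v_2 < v_3 < v_4. Listing each simplex with vertices in this order, K has dimension 1 with simplices:

  0-simplices (5): [v_0], [v_1], [v_2], [v_3], [v_4]
  1-simplices (5): [v_0,v_3], [v_0,v_4], [v_1,v_2], [v_1,v_4], [v_2,v_3]

Hence C_0 ≅ Z^5, C_1 ≅ Z^5.

Boundary ∂_1: C_1 → C_0 is given by ∂[p,q] = [q] − [p]. For instance
  ∂[v_1,v_2] = [v_2] − [v_1].
The 5×5 boundary matrix has rank 4 and Smith normal form diag(1,1,1,1).

From H_k ≅ ker(∂_k) / im(∂_{k+1}) we obtain:

  H_0: rank C_0 − rank ∂_1 = 5 − 4 = 1, and the invariant factors of ∂_1 are all 1, so H_0 ≅ Z.
  H_1: rank ker ∂_1 − rank ∂_2 = (5 − 4) − 0 = 1, and there is no ∂_2, so H_1 ≅ Z.

As a check, the Euler characteristic is 5 − 5 = 0, which agrees with 1 − 1 = 0.
(K is a triangulation of the circle S^1.)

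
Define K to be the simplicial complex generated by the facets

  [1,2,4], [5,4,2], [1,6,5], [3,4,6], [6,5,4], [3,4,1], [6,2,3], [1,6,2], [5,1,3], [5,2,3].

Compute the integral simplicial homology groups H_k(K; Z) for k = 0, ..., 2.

H_0 ≅ Z,  H_1 ≅ Z/2,  H_2 = 0.

K has 6 vertices, 15 edges, 10 triangles.
rank ∂_0 = 0, rank ∂_1 = 5 ⇒ b_0 = 6 − 0 − 5 = 1; all invariant factors of ∂_1 are 1 so no torsion. So H_0 = Z.
rank ∂_1 = 5, rank ∂_2 = 10 ⇒ b_1 = 15 − 5 − 10 = 0; ∂_2 has invariant factor(s) [2] giving torsion. So H_1 = Z/2.
rank ∂_2 = 10, rank ∂_3 = 0 ⇒ b_2 = 10 − 10 − 0 = 0. So H_2 = 0.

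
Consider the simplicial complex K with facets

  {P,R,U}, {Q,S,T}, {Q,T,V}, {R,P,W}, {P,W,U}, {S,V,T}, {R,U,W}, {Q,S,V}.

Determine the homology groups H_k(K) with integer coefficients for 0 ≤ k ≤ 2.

K has 8 vertices, 12 edges, 8 triangles.
rank ∂_0 = 0, rank ∂_1 = 6 ⇒ b_0 = 8 − 0 − 6 = 2; all invariant factors of ∂_1 are 1 so no torsion. So H_0 = Z^2.
rank ∂_1 = 6, rank ∂_2 = 6 ⇒ b_1 = 12 − 6 − 6 = 0; all invariant factors of ∂_2 are 1 so no torsion. So H_1 = 0.
rank ∂_2 = 6, rank ∂_3 = 0 ⇒ b_2 = 8 − 6 − 0 = 2. So H_2 = Z^2.

H_0 ≅ Z^2,  H_1 = 0,  H_2 ≅ Z^2.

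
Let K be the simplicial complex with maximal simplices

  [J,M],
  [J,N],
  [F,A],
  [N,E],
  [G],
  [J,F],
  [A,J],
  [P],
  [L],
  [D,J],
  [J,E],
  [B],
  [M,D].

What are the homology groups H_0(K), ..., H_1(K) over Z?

Fix the vertex order A < B < D < E < F < G < J < L < M < N < P and write every simplex with vertices in increasing order. Then dim K = 1 and the simplices of K are:

  0-simplices (11): A, B, D, E, F, G, J, L, M, N, P
  1-simplices (9): AF, AJ, DJ, DM, EJ, EN, FJ, JM, JN

so the chain groups are C_0 ≅ Z^11, C_1 ≅ Z^9.

The boundary map ∂_1: C_1 → C_0 sends each edge [p,q] (with p < q) to q − p. For instance
  ∂JN = N − J.
As a 11×9 matrix over Z this has rank 6, with invariant factors (1,1,1,1,1,1).

Reading off H_k = ker ∂_k / im ∂_{k+1}:

  H_0: rank C_0 − rank ∂_1 = 11 − 6 = 5, and the invariant factors of ∂_1 are all 1, so H_0 = Z^5.
  H_1: rank ker ∂_1 − rank ∂_2 = (9 − 6) − 0 = 3, and there is no ∂_2, so H_1 = Z^3.

As a check, the Euler characteristic is 11 − 9 = 2, which agrees with 5 − 3 = 2.
(K is a triangulation of the disjoint union of a wedge of 3 circles and a set of 4 points.)

H_0 = Z^5,  H_1 = Z^3.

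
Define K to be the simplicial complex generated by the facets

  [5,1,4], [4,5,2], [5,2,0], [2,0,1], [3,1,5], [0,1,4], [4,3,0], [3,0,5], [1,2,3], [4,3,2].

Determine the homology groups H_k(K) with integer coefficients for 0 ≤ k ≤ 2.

H_0 = Z,  H_1 = Z/2,  H_2 = 0.

Order the vertices as 0 < 1 < 2 < 3 < 4 < 5. Listing each simplex with vertices in this order, K has dimension 2 with simplices:

  0-simplices (6): [0], [1], [2], [3], [4], [5]
  1-simplices (15): [0,1], [0,2], [0,3], [0,4], [0,5], [1,2], [1,3], [1,4], [1,5], [2,3], [2,4], [2,5], [3,4], [3,5], [4,5]
  2-simplices (10): [0,1,2], [0,1,4], [0,2,5], [0,3,4], [0,3,5], [1,2,3], [1,3,5], [1,4,5], [2,3,4], [2,4,5]

so the chain groups are C_0 ≅ Z^6, C_1 ≅ Z^15, C_2 ≅ Z^10.

Boundary ∂_1: C_1 → C_0 maps an edge to its endpoints' difference, ∂[p,q] = q − p. For instance
  ∂[4,5] = [5] − [4].
As a 6×15 matrix over Z this has rank 5, with invariant factors (1,1,1,1,1).

The boundary map ∂_2: C_2 → C_1 sends each 2-simplex [p,q,r] to [q,r] − [p,r] + [p,q]. For instance
  ∂[1,2,3] = [2,3] − [1,3] + [1,2],
  ∂[1,4,5] = [4,5] − [1,5] + [1,4].
The 15×10 boundary matrix has rank 10 and Smith normal form diag(1,1,1,1,1,1,1,1,1,2).

Reading off H_k = ker ∂_k / im ∂_{k+1}:

  H_0: rank C_0 − rank ∂_1 = 6 − 5 = 1, and the invariant factors of ∂_1 are all 1, so H_0 = Z.
  H_1: rank ker ∂_1 − rank ∂_2 = (15 − 5) − 10 = 0, and ∂_2 has invariant factor 2 > 1, so H_1 = Z/2.
  H_2: rank ker ∂_2 − rank ∂_3 = (10 − 10) − 0 = 0, and there is no ∂_3, so H_2 = 0.

(K is a triangulation of the real projective plane RP^2.)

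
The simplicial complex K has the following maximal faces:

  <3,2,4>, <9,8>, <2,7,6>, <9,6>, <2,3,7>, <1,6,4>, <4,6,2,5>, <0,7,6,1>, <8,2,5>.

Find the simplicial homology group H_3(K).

H_3 ≅ 0.

Fix the vertex order 0 < 1 < 2 < 3 < 4 < 5 < 6 < 7 < 8 < 9 and write every simplex with vertices in increasing order. Then dim K = 3 and the simplices of K are:

  0-simplices (10): [0], [1], [2], [3], [4], [5], [6], [7], [8], [9]
  1-simplices (21): [0,1], [0,6], [0,7], [1,4], [1,6], [1,7], [2,3], [2,4], [2,5], [2,6], [2,7], [2,8], [3,4], [3,7], [4,5], [4,6], [5,6], [5,8], [6,7], [6,9], [8,9]
  2-simplices (13): [0,1,6], [0,1,7], [0,6,7], [1,4,6], [1,6,7], [2,3,4], [2,3,7], [2,4,5], [2,4,6], [2,5,6], [2,5,8], [2,6,7], [4,5,6]
  3-simplices (2): [0,1,6,7], [2,4,5,6]

giving chain groups C_0 ≅ Z^10, C_1 ≅ Z^21, C_2 ≅ Z^13, C_3 ≅ Z^2.

The boundary map ∂_1: C_1 → C_0 maps an edge to its endpoints' difference, ∂[p,q] = q − p. For instance
  ∂[3,4] = [4] − [3].
The resulting 10×21 matrix has rank 9, and its Smith normal form has invariant factors (1,1,1,1,1,1,1,1,1).

The boundary map ∂_2: C_2 → C_1 sends each 2-simplex [p,q,r] to [q,r] − [p,r] + [p,q]. For instance
  ∂[4,5,6] = [5,6] − [4,6] + [4,5],
  ∂[2,4,5] = [4,5] − [2,5] + [2,4].
The resulting 21×13 matrix has rank 11, and its Smith normal form has invariant factors (1,1,1,1,1,1,1,1,1,1,1).

Boundary ∂_3: C_3 → C_2 sends each 3-simplex σ to the alternating sum Σ_i (−1)^i (σ with its i-th vertex removed). For instance
  ∂[2,4,5,6] = [4,5,6] − [2,5,6] + [2,4,6] − [2,4,5],
  ∂[0,1,6,7] = [1,6,7] − [0,6,7] + [0,1,7] − [0,1,6].
The 13×2 boundary matrix has rank 2 and Smith normal form diag(1,1).

Computing H_k = (kernel of ∂_k) / (image of ∂_{k+1}):

  H_3: rank ker ∂_3 − rank ∂_4 = (2 − 2) − 0 = 0, and there is no ∂_4, so H_3 = 0.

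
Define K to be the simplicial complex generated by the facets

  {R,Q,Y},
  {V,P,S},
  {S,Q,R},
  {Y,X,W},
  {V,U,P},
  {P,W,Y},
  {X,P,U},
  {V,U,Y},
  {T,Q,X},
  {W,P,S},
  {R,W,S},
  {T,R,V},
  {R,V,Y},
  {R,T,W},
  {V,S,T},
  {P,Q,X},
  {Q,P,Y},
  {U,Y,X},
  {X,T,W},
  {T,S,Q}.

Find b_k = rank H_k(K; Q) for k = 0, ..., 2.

b_0 = 1, b_1 = 1, b_2 = 0.

Fix the vertex order P < Q < R < S < T < U < V < W < X < Y and write every simplex with vertices in increasing order. Then dim K = 2 and the simplices of K are:

  0-simplices (10): P, Q, R, S, T, U, V, W, X, Y
  1-simplices (30): PQ, PS, PU, PV, PW, PX, PY, QR, QS, QT, QX, QY, RS, RT, RV, RW, RY, ST, SV, SW, TV, TW, TX, UV, UX, UY, VY, WX, WY, XY
  2-simplices (20): PQX, PQY, PSV, PSW, PUV, PUX, PWY, QRS, QRY, QST, QTX, RSW, RTV, RTW, RVY, STV, TWX, UVY, UXY, WXY

giving chain groups C_0 ≅ Z^10, C_1 ≅ Z^30, C_2 ≅ Z^20.

∂_1: C_1 → C_0 sends each edge [p,q] (with p < q) to q − p. For instance
  ∂PQ = Q − P.
As a 10×30 matrix over Z this has rank 9, with invariant factors (1,1,1,1,1,1,1,1,1).

∂_2: C_2 → C_1 acts by ∂[p,q,r] = [q,r] − [p,r] + [p,q]. For instance
  ∂QRY = RY − QY + QR,
  ∂PUX = UX − PX + PU.
This gives a 30×20 integer matrix of rank 20; reducing to Smith normal form yields diagonal entries (1,1,1,1,1,1,1,1,1,1,1,1,1,1,1,1,1,1,1,2).

Now H_k = ker ∂_k / im ∂_{k+1}, so:

  H_0: rank C_0 − rank ∂_1 = 10 − 9 = 1, and the invariant factors of ∂_1 are all 1, so H_0 = Z.
  H_1: rank ker ∂_1 − rank ∂_2 = (30 − 9) − 20 = 1, and ∂_2 has invariant factor 2 > 1, so H_1 = Z × Z/2.
  H_2: rank ker ∂_2 − rank ∂_3 = (20 − 20) − 0 = 0, and there is no ∂_3, so H_2 = 0.

As a check, the Euler characteristic is 10 − 30 + 20 = 0, which agrees with 1 − 1 + 0 = 0.

Hence the Betti numbers are b_0 = 1, b_1 = 1, b_2 = 0.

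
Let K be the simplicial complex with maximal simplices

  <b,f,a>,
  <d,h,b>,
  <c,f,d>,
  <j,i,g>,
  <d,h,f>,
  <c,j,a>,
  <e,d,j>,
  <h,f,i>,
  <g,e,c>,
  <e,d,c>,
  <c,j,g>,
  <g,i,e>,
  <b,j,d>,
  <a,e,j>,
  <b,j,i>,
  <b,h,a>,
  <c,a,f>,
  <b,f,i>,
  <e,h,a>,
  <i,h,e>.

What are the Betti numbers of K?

b_0 = 1, b_1 = 1, b_2 = 0.

Fix the vertex order a < b < c < d < e < f < g < h < i < j and write every simplex with vertices in increasing order. Then dim K = 2 and the simplices of K are:

  0-simplices (10): a, b, c, d, e, f, g, h, i, j
  1-simplices (30): ab, ac, ae, af, ah, aj, bd, bf, bh, bi, bj, cd, ce, cf, cg, cj, de, df, dh, dj, eg, eh, ei, ej, fh, fi, gi, gj, hi, ij
  2-simplices (20): abf, abh, acf, acj, aeh, aej, bdh, bdj, bfi, bij, cde, cdf, ceg, cgj, dej, dfh, egi, ehi, fhi, gij

giving chain groups C_0 ≅ Z^10, C_1 ≅ Z^30, C_2 ≅ Z^20.

Boundary ∂_1: C_1 → C_0 sends each edge [p,q] (with p < q) to q − p.
The 10×30 boundary matrix has rank 9 and Smith normal form diag(1,1,1,1,1,1,1,1,1).

The boundary map ∂_2: C_2 → C_1 maps a triangle to the signed sum of its edges. For instance
  ∂abh = bh − ah + ab,
  ∂dfh = fh − dh + df.
The 30×20 boundary matrix has rank 20 and Smith normal form diag(1,1,1,1,1,1,1,1,1,1,1,1,1,1,1,1,1,1,1,2).

Reading off H_k = ker ∂_k / im ∂_{k+1}:

  H_0: rank C_0 − rank ∂_1 = 10 − 9 = 1, and the invariant factors of ∂_1 are all 1, so H_0 = Z.
  H_1: rank ker ∂_1 − rank ∂_2 = (30 − 9) − 20 = 1, and ∂_2 has invariant factor 2 > 1, so H_1 = Z ⊕ Z/2Z.
  H_2: rank ker ∂_2 − rank ∂_3 = (20 − 20) − 0 = 0, and there is no ∂_3, so H_2 = 0.

As a check, the Euler characteristic is 10 − 30 + 20 = 0, which agrees with 1 − 1 + 0 = 0.

Hence the Betti numbers are b_0 = 1, b_1 = 1, b_2 = 0.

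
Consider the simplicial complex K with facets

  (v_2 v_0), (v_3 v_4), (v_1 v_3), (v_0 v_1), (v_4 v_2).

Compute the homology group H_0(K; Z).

H_0 ≅ Z.

Order the vertices as v_0 < v_1 < v_2 < v_3 < v_4. Listing each simplex with vertices in this order, K has dimension 1 with simplices:

  0-simplices (5): [v_0], [v_1], [v_2], [v_3], [v_4]
  1-simplices (5): [v_0,v_1], [v_0,v_2], [v_1,v_3], [v_2,v_4], [v_3,v_4]

Hence C_0 ≅ Z^5, C_1 ≅ Z^5.

The boundary map ∂_1: C_1 → C_0 sends each edge [p,q] (with p < q) to q − p. For instance
  ∂[v_3,v_4] = [v_4] − [v_3].
The resulting 5×5 matrix has rank 4, and its Smith normal form has invariant factors (1,1,1,1).

Computing H_k = (kernel of ∂_k) / (image of ∂_{k+1}):

  H_0: rank C_0 − rank ∂_1 = 5 − 4 = 1, and the invariant factors of ∂_1 are all 1, so H_0 ≅ Z.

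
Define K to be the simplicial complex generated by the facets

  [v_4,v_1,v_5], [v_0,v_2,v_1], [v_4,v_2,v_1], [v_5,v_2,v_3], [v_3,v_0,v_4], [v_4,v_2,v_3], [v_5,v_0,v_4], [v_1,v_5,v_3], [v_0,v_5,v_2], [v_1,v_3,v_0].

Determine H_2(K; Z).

K has 6 vertices, 15 edges, 10 triangles.
rank ∂_2 = 10, rank ∂_3 = 0 ⇒ b_2 = 10 − 10 − 0 = 0. So H_2 ≅ 0.

H_2 ≅ 0.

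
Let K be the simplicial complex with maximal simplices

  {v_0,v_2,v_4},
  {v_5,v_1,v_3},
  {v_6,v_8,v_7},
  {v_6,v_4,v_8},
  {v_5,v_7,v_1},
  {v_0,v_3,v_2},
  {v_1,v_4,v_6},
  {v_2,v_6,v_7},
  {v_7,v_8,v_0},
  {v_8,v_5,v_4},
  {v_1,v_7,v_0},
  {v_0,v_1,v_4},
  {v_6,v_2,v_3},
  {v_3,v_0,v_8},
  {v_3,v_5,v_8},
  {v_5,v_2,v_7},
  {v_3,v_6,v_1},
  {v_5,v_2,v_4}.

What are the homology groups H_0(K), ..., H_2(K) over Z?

H_0 ≅ Z,  H_1 ≅ Z^2,  H_2 ≅ Z.

We work with the vertex ordering v_0 < v_1 < v_2 < v_3 < v_4 < v_5 < v_6 < v_7 < v_8. The simplices of K, each written with vertices in increasing order, are:

  0-simplices (9): [v_0], [v_1], [v_2], [v_3], [v_4], [v_5], [v_6], [v_7], [v_8]
  1-simplices (27): (27 of them)
  2-simplices (18): (18 of them)

Hence C_0 ≅ Z^9, C_1 ≅ Z^27, C_2 ≅ Z^18.

∂_1: C_1 → C_0 maps an edge to its endpoints' difference, ∂[p,q] = q − p.
As a 9×27 matrix over Z this has rank 8, with invariant factors (1,1,1,1,1,1,1,1).

The boundary map ∂_2: C_2 → C_1 sends each 2-simplex [p,q,r] to [q,r] − [p,r] + [p,q]. For instance
  ∂[v_1,v_5,v_7] = [v_5,v_7] − [v_1,v_7] + [v_1,v_5],
  ∂[v_2,v_3,v_6] = [v_3,v_6] − [v_2,v_6] + [v_2,v_3].
This gives a 27×18 integer matrix of rank 17; reducing to Smith normal form yields diagonal entries (1,1,1,1,1,1,1,1,1,1,1,1,1,1,1,1,1).

Computing H_k = (kernel of ∂_k) / (image of ∂_{k+1}):

  H_0: rank C_0 − rank ∂_1 = 9 − 8 = 1, and the invariant factors of ∂_1 are all 1, so H_0 ≅ Z.
  H_1: rank ker ∂_1 − rank ∂_2 = (27 − 8) − 17 = 2, and the invariant factors of ∂_2 are all 1, so H_1 ≅ Z^2.
  H_2: rank ker ∂_2 − rank ∂_3 = (18 − 17) − 0 = 1, and there is no ∂_3, so H_2 ≅ Z.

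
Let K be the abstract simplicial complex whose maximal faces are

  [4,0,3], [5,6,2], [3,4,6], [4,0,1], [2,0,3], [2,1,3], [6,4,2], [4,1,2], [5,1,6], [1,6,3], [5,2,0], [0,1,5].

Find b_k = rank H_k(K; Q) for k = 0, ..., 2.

b_0 = 1, b_1 = 0, b_2 = 0.

K has 7 vertices, 18 edges, 12 triangles.
rank ∂_0 = 0, rank ∂_1 = 6 ⇒ b_0 = 7 − 0 − 6 = 1; all invariant factors of ∂_1 are 1 so no torsion. So H_0 = Z.
rank ∂_1 = 6, rank ∂_2 = 12 ⇒ b_1 = 18 − 6 − 12 = 0; ∂_2 has invariant factor(s) [2] giving torsion. So H_1 = Z/2Z.
rank ∂_2 = 12, rank ∂_3 = 0 ⇒ b_2 = 12 − 12 − 0 = 0. So H_2 = 0.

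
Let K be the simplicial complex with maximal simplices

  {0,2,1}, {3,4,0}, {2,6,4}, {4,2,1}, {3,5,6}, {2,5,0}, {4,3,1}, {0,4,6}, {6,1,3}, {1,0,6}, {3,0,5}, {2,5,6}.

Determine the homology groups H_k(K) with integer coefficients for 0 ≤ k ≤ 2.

H_0 = Z,  H_1 = Z_2,  H_2 = 0.

Take the total order 0 < 1 < 2 < 3 < 4 < 5 < 6 on the vertex set. Then K (dimension 2) consists of the simplices:

  0-simplices (7): [0], [1], [2], [3], [4], [5], [6]
  1-simplices (18): [0,1], [0,2], [0,3], [0,4], [0,5], [0,6], [1,2], [1,3], [1,4], [1,6], [2,4], [2,5], [2,6], [3,4], [3,5], [3,6], [4,6], [5,6]
  2-simplices (12): [0,1,2], [0,1,6], [0,2,5], [0,3,4], [0,3,5], [0,4,6], [1,2,4], [1,3,4], [1,3,6], [2,4,6], [2,5,6], [3,5,6]

giving chain groups C_0 ≅ Z^7, C_1 ≅ Z^18, C_2 ≅ Z^12.

Boundary ∂_1: C_1 → C_0 is given by ∂[p,q] = [q] − [p]. For instance
  ∂[4,6] = [6] − [4].
This gives a 7×18 integer matrix of rank 6; reducing to Smith normal form yields diagonal entries (1,1,1,1,1,1).

Boundary ∂_2: C_2 → C_1 sends each 2-simplex [p,q,r] to [q,r] − [p,r] + [p,q]. For instance
  ∂[0,4,6] = [4,6] − [0,6] + [0,4],
  ∂[0,3,5] = [3,5] − [0,5] + [0,3].
This gives a 18×12 integer matrix of rank 12; reducing to Smith normal form yields diagonal entries (1,1,1,1,1,1,1,1,1,1,1,2).

From H_k ≅ ker(∂_k) / im(∂_{k+1}) we obtain:

  H_0: rank C_0 − rank ∂_1 = 7 − 6 = 1, and the invariant factors of ∂_1 are all 1, so H_0 = Z.
  H_1: rank ker ∂_1 − rank ∂_2 = (18 − 6) − 12 = 0, and ∂_2 has invariant factor 2 > 1, so H_1 = Z_2.
  H_2: rank ker ∂_2 − rank ∂_3 = (12 − 12) − 0 = 0, and there is no ∂_3, so H_2 = 0.

As a check, the Euler characteristic is 7 − 18 + 12 = 1, which agrees with 1 − 0 + 0 = 1.
(K is a triangulation of the real projective plane RP^2.)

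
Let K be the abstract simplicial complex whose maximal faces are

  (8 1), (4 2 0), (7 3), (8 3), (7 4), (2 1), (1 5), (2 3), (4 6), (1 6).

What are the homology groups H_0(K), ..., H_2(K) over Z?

Take the total order 0 < 1 < 2 < 3 < 4 < 5 < 6 < 7 < 8 on the vertex set. Then K (dimension 2) consists of the simplices:

  0-simplices (9): [0], [1], [2], [3], [4], [5], [6], [7], [8]
  1-simplices (12): [0,2], [0,4], [1,2], [1,5], [1,6], [1,8], [2,3], [2,4], [3,7], [3,8], [4,6], [4,7]
  2-simplices (1): [0,2,4]

so the chain groups are C_0 ≅ Z^9, C_1 ≅ Z^12, C_2 ≅ Z^1.

Boundary ∂_1: C_1 → C_0 maps an edge to its endpoints' difference, ∂[p,q] = q − p. For instance
  ∂[1,8] = [8] − [1].
The resulting 9×12 matrix has rank 8, and its Smith normal form has invariant factors (1,1,1,1,1,1,1,1).

The boundary map ∂_2: C_2 → C_1 sends each 2-simplex [p,q,r] to [q,r] − [p,r] + [p,q]. For instance
  ∂[0,2,4] = [2,4] − [0,4] + [0,2].
The resulting 12×1 matrix has rank 1, and its Smith normal form has invariant factors (1).

Now H_k = ker ∂_k / im ∂_{k+1}, so:

  H_0: rank C_0 − rank ∂_1 = 9 − 8 = 1, and the invariant factors of ∂_1 are all 1, so H_0 ≅ Z.
  H_1: rank ker ∂_1 − rank ∂_2 = (12 − 8) − 1 = 3, and the invariant factors of ∂_2 are all 1, so H_1 ≅ Z^3.
  H_2: rank ker ∂_2 − rank ∂_3 = (1 − 1) − 0 = 0, and there is no ∂_3, so H_2 ≅ 0.

H_0 = Z,  H_1 = Z^3,  H_2 = 0.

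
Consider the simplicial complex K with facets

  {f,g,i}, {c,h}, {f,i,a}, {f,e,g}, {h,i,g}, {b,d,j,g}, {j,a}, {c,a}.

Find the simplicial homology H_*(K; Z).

H_0 = Z,  H_1 = Z^2,  H_2 = 0,  H_3 = 0.

Take the total order a < b < c < d < e < f < g < h < i < j on the vertex set. Then K (dimension 3) consists of the simplices:

  0-simplices (10): a, b, c, d, e, f, g, h, i, j
  1-simplices (18): ac, af, ai, aj, bd, bg, bj, ch, dg, dj, ef, eg, fg, fi, gh, gi, gj, hi
  2-simplices (8): afi, bdg, bdj, bgj, dgj, efg, fgi, ghi
  3-simplices (1): bdgj

so the chain groups are C_0 ≅ Z^10, C_1 ≅ Z^18, C_2 ≅ Z^8, C_3 ≅ Z^1.

The boundary map ∂_1: C_1 → C_0 sends each edge [p,q] (with p < q) to q − p.
The resulting 10×18 matrix has rank 9, and its Smith normal form has invariant factors (1,1,1,1,1,1,1,1,1).

∂_2: C_2 → C_1 acts by ∂[p,q,r] = [q,r] − [p,r] + [p,q]. For instance
  ∂efg = fg − eg + ef,
  ∂bgj = gj − bj + bg.
The 18×8 boundary matrix has rank 7 and Smith normal form diag(1,1,1,1,1,1,1).

The boundary map ∂_3: C_3 → C_2 sends each 3-simplex σ to the alternating sum Σ_i (−1)^i (σ with its i-th vertex removed). For instance
  ∂bdgj = dgj − bgj + bdj − bdg.
The resulting 8×1 matrix has rank 1, and its Smith normal form has invariant factors (1).

From H_k ≅ ker(∂_k) / im(∂_{k+1}) we obtain:

  H_0: rank C_0 − rank ∂_1 = 10 − 9 = 1, and the invariant factors of ∂_1 are all 1, so H_0 = Z.
  H_1: rank ker ∂_1 − rank ∂_2 = (18 − 9) − 7 = 2, and the invariant factors of ∂_2 are all 1, so H_1 = Z^2.
  H_2: rank ker ∂_2 − rank ∂_3 = (8 − 7) − 1 = 0, and the invariant factors of ∂_3 are all 1, so H_2 = 0.
  H_3: rank ker ∂_3 − rank ∂_4 = (1 − 1) − 0 = 0, and there is no ∂_4, so H_3 = 0.

As a check, the Euler characteristic is 10 − 18 + 8 − 1 = -1, which agrees with 1 − 2 + 0 − 0 = -1.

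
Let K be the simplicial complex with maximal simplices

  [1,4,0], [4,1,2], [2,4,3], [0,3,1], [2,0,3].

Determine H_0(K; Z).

Fix the vertex order 0 < 1 < 2 < 3 < 4 and write every simplex with vertices in increasing order. Then dim K = 2 and the simplices of K are:

  0-simplices (5): [0], [1], [2], [3], [4]
  1-simplices (10): [0,1], [0,2], [0,3], [0,4], [1,2], [1,3], [1,4], [2,3], [2,4], [3,4]
  2-simplices (5): [0,1,3], [0,1,4], [0,2,3], [1,2,4], [2,3,4]

so the chain groups are C_0 ≅ Z^5, C_1 ≅ Z^10, C_2 ≅ Z^5.

Boundary ∂_1: C_1 → C_0 sends each edge [p,q] (with p < q) to q − p. For instance
  ∂[1,4] = [4] − [1].
As a 5×10 matrix over Z this has rank 4, with invariant factors (1,1,1,1).

Boundary ∂_2: C_2 → C_1 maps a triangle to the signed sum of its edges. For instance
  ∂[0,1,4] = [1,4] − [0,4] + [0,1],
  ∂[2,3,4] = [3,4] − [2,4] + [2,3].
The resulting 10×5 matrix has rank 5, and its Smith normal form has invariant factors (1,1,1,1,1).

From H_k ≅ ker(∂_k) / im(∂_{k+1}) we obtain:

  H_0: rank C_0 − rank ∂_1 = 5 − 4 = 1, and the invariant factors of ∂_1 are all 1, so H_0 = Z.

H_0 = Z.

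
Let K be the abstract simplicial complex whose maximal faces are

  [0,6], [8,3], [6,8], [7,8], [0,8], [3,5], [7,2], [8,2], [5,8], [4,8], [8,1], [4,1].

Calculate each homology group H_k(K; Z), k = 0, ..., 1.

H_0 ≅ Z,  H_1 ≅ Z^4.

We work with the vertex ordering 0 < 1 < 2 < 3 < 4 < 5 < 6 < 7 < 8. The simplices of K, each written with vertices in increasing order, are:

  0-simplices (9): [0], [1], [2], [3], [4], [5], [6], [7], [8]
  1-simplices (12): [0,6], [0,8], [1,4], [1,8], [2,7], [2,8], [3,5], [3,8], [4,8], [5,8], [6,8], [7,8]

giving chain groups C_0 ≅ Z^9, C_1 ≅ Z^12.

The boundary map ∂_1: C_1 → C_0 sends each edge [p,q] (with p < q) to q − p.
This gives a 9×12 integer matrix of rank 8; reducing to Smith normal form yields diagonal entries (1,1,1,1,1,1,1,1).

Computing H_k = (kernel of ∂_k) / (image of ∂_{k+1}):

  H_0: rank C_0 − rank ∂_1 = 9 − 8 = 1, and the invariant factors of ∂_1 are all 1, so H_0 = Z.
  H_1: rank ker ∂_1 − rank ∂_2 = (12 − 8) − 0 = 4, and there is no ∂_2, so H_1 = Z^4.

(K is a triangulation of a wedge of 4 circles.)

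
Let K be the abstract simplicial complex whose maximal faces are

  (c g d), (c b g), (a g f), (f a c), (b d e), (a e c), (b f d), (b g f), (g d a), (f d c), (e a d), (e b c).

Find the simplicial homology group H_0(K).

H_0 ≅ Z.

Fix the vertex order a < b < c < d < e < f < g and write every simplex with vertices in increasing order. Then dim K = 2 and the simplices of K are:

  0-simplices (7): a, b, c, d, e, f, g
  1-simplices (18): ac, ad, ae, af, ag, bc, bd, be, bf, bg, cd, ce, cf, cg, de, df, dg, fg
  2-simplices (12): ace, acf, ade, adg, afg, bce, bcg, bde, bdf, bfg, cdf, cdg

Hence C_0 ≅ Z^7, C_1 ≅ Z^18, C_2 ≅ Z^12.

∂_1: C_1 → C_0 maps an edge to its endpoints' difference, ∂[p,q] = q − p.
This gives a 7×18 integer matrix of rank 6; reducing to Smith normal form yields diagonal entries (1,1,1,1,1,1).

∂_2: C_2 → C_1 maps a triangle to the signed sum of its edges. For instance
  ∂adg = dg − ag + ad,
  ∂ace = ce − ae + ac.
The resulting 18×12 matrix has rank 12, and its Smith normal form has invariant factors (1,1,1,1,1,1,1,1,1,1,1,2).

Computing H_k = (kernel of ∂_k) / (image of ∂_{k+1}):

  H_0: rank C_0 − rank ∂_1 = 7 − 6 = 1, and the invariant factors of ∂_1 are all 1, so H_0 ≅ Z.

(K is a triangulation of the real projective plane RP^2.)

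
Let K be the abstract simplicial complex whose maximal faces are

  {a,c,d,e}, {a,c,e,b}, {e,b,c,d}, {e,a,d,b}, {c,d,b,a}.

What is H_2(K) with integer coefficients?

Fix the vertex order a < b < c < d < e and write every simplex with vertices in increasing order. Then dim K = 3 and the simplices of K are:

  0-simplices (5): a, b, c, d, e
  1-simplices (10): ab, ac, ad, ae, bc, bd, be, cd, ce, de
  2-simplices (10): abc, abd, abe, acd, ace, ade, bcd, bce, bde, cde
  3-simplices (5): abcd, abce, abde, acde, bcde

Hence C_0 ≅ Z^5, C_1 ≅ Z^10, C_2 ≅ Z^10, C_3 ≅ Z^5.

Boundary ∂_1: C_1 → C_0 maps an edge to its endpoints' difference, ∂[p,q] = q − p. For instance
  ∂de = e − d.
This gives a 5×10 integer matrix of rank 4; reducing to Smith normal form yields diagonal entries (1,1,1,1).

The boundary map ∂_2: C_2 → C_1 maps a triangle to the signed sum of its edges. For instance
  ∂abe = be − ae + ab,
  ∂abd = bd − ad + ab.
The resulting 10×10 matrix has rank 6, and its Smith normal form has invariant factors (1,1,1,1,1,1).

∂_3: C_3 → C_2 sends each 3-simplex σ to the alternating sum Σ_i (−1)^i (σ with its i-th vertex removed). For instance
  ∂acde = cde − ade + ace − acd,
  ∂bcde = cde − bde + bce − bcd.
This gives a 10×5 integer matrix of rank 4; reducing to Smith normal form yields diagonal entries (1,1,1,1).

From H_k ≅ ker(∂_k) / im(∂_{k+1}) we obtain:

  H_2: rank ker ∂_2 − rank ∂_3 = (10 − 6) − 4 = 0, and the invariant factors of ∂_3 are all 1, so H_2 ≅ 0.

H_2 = 0.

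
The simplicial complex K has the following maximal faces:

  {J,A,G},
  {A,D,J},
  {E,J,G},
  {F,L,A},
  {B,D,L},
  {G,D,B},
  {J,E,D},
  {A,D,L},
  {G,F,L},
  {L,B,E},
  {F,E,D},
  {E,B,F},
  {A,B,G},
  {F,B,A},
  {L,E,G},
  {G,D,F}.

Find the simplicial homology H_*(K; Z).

H_0 ≅ Z,  H_1 ≅ Z^2,  H_2 ≅ Z.

K has 8 vertices, 24 edges, 16 triangles.
rank ∂_0 = 0, rank ∂_1 = 7 ⇒ b_0 = 8 − 0 − 7 = 1; all invariant factors of ∂_1 are 1 so no torsion. So H_0 ≅ Z.
rank ∂_1 = 7, rank ∂_2 = 15 ⇒ b_1 = 24 − 7 − 15 = 2; all invariant factors of ∂_2 are 1 so no torsion. So H_1 ≅ Z^2.
rank ∂_2 = 15, rank ∂_3 = 0 ⇒ b_2 = 16 − 15 − 0 = 1. So H_2 ≅ Z.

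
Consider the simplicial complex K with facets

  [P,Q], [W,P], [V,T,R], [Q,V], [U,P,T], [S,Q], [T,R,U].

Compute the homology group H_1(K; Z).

Order the vertices as P < Q < R < S < T < U < V < W. Listing each simplex with vertices in this order, K has dimension 2 with simplices:

  0-simplices (8): P, Q, R, S, T, U, V, W
  1-simplices (11): PQ, PT, PU, PW, QS, QV, RT, RU, RV, TU, TV
  2-simplices (3): PTU, RTU, RTV

so the chain groups are C_0 ≅ Z^8, C_1 ≅ Z^11, C_2 ≅ Z^3.

∂_1: C_1 → C_0 sends each edge [p,q] (with p < q) to q − p.
This gives a 8×11 integer matrix of rank 7; reducing to Smith normal form yields diagonal entries (1,1,1,1,1,1,1).

Boundary ∂_2: C_2 → C_1 acts by ∂[p,q,r] = [q,r] − [p,r] + [p,q]. For instance
  ∂RTU = TU − RU + RT,
  ∂PTU = TU − PU + PT.
The 11×3 boundary matrix has rank 3 and Smith normal form diag(1,1,1).

Now H_k = ker ∂_k / im ∂_{k+1}, so:

  H_1: rank ker ∂_1 − rank ∂_2 = (11 − 7) − 3 = 1, and the invariant factors of ∂_2 are all 1, so H_1 ≅ Z.

H_1 ≅ Z.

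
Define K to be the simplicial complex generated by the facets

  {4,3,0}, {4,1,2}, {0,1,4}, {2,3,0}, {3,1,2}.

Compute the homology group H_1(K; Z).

We work with the vertex ordering 0 < 1 < 2 < 3 < 4. The simplices of K, each written with vertices in increasing order, are:

  0-simplices (5): [0], [1], [2], [3], [4]
  1-simplices (10): [0,1], [0,2], [0,3], [0,4], [1,2], [1,3], [1,4], [2,3], [2,4], [3,4]
  2-simplices (5): [0,1,4], [0,2,3], [0,3,4], [1,2,3], [1,2,4]

so the chain groups are C_0 ≅ Z^5, C_1 ≅ Z^10, C_2 ≅ Z^5.

∂_1: C_1 → C_0 maps an edge to its endpoints' difference, ∂[p,q] = q − p. For instance
  ∂[2,3] = [3] − [2].
The 5×10 boundary matrix has rank 4 and Smith normal form diag(1,1,1,1).

Boundary ∂_2: C_2 → C_1 acts by ∂[p,q,r] = [q,r] − [p,r] + [p,q]. For instance
  ∂[0,3,4] = [3,4] − [0,4] + [0,3],
  ∂[0,1,4] = [1,4] − [0,4] + [0,1].
The resulting 10×5 matrix has rank 5, and its Smith normal form has invariant factors (1,1,1,1,1).

From H_k ≅ ker(∂_k) / im(∂_{k+1}) we obtain:

  H_1: rank ker ∂_1 − rank ∂_2 = (10 − 4) − 5 = 1, and the invariant factors of ∂_2 are all 1, so H_1 = Z.

H_1 = Z.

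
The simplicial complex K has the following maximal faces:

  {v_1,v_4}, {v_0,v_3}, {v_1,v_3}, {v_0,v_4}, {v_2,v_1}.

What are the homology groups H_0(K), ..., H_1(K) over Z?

H_0 ≅ Z,  H_1 ≅ Z.

We work with the vertex ordering v_0 < v_1 < v_2 < v_3 < v_4. The simplices of K, each written with vertices in increasing order, are:

  0-simplices (5): [v_0], [v_1], [v_2], [v_3], [v_4]
  1-simplices (5): [v_0,v_3], [v_0,v_4], [v_1,v_2], [v_1,v_3], [v_1,v_4]

Hence C_0 ≅ Z^5, C_1 ≅ Z^5.

Boundary ∂_1: C_1 → C_0 maps an edge to its endpoints' difference, ∂[p,q] = q − p. For instance
  ∂[v_0,v_3] = [v_3] − [v_0].
The resulting 5×5 matrix has rank 4, and its Smith normal form has invariant factors (1,1,1,1).

From H_k ≅ ker(∂_k) / im(∂_{k+1}) we obtain:

  H_0: rank C_0 − rank ∂_1 = 5 − 4 = 1, and the invariant factors of ∂_1 are all 1, so H_0 = Z.
  H_1: rank ker ∂_1 − rank ∂_2 = (5 − 4) − 0 = 1, and there is no ∂_2, so H_1 = Z.

As a check, the Euler characteristic is 5 − 5 = 0, which agrees with 1 − 1 = 0.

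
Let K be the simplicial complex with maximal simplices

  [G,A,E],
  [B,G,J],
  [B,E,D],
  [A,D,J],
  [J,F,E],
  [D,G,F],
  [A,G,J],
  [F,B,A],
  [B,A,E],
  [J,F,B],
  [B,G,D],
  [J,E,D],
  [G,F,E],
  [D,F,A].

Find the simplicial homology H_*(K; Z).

H_0 = Z,  H_1 = Z^2,  H_2 = Z.

Order the vertices as A < B < D < E < F < G < J. Listing each simplex with vertices in this order, K has dimension 2 with simplices:

  0-simplices (7): A, B, D, E, F, G, J
  1-simplices (21): AB, AD, AE, AF, AG, AJ, BD, BE, BF, BG, BJ, DE, DF, DG, DJ, EF, EG, EJ, FG, FJ, GJ
  2-simplices (14): ABE, ABF, ADF, ADJ, AEG, AGJ, BDE, BDG, BFJ, BGJ, DEJ, DFG, EFG, EFJ

giving chain groups C_0 ≅ Z^7, C_1 ≅ Z^21, C_2 ≅ Z^14.

The boundary map ∂_1: C_1 → C_0 sends each edge [p,q] (with p < q) to q − p. For instance
  ∂AG = G − A.
As a 7×21 matrix over Z this has rank 6, with invariant factors (1,1,1,1,1,1).

Boundary ∂_2: C_2 → C_1 sends each 2-simplex [p,q,r] to [q,r] − [p,r] + [p,q]. For instance
  ∂EFJ = FJ − EJ + EF,
  ∂BFJ = FJ − BJ + BF.
As a 21×14 matrix over Z this has rank 13, with invariant factors (1,1,1,1,1,1,1,1,1,1,1,1,1).

From H_k ≅ ker(∂_k) / im(∂_{k+1}) we obtain:

  H_0: rank C_0 − rank ∂_1 = 7 − 6 = 1, and the invariant factors of ∂_1 are all 1, so H_0 = Z.
  H_1: rank ker ∂_1 − rank ∂_2 = (21 − 6) − 13 = 2, and the invariant factors of ∂_2 are all 1, so H_1 = Z^2.
  H_2: rank ker ∂_2 − rank ∂_3 = (14 − 13) − 0 = 1, and there is no ∂_3, so H_2 = Z.

As a check, the Euler characteristic is 7 − 21 + 14 = 0, which agrees with 1 − 2 + 1 = 0.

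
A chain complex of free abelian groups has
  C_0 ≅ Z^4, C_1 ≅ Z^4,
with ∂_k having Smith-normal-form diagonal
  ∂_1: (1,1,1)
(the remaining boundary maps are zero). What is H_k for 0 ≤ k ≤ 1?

H_0: b_0 = 4 − 0 − 3 = 1; torsion from ∂_1 factors > 1: none. So H_0 ≅ Z.
H_1: b_1 = 4 − 3 − 0 = 1; torsion from ∂_2 factors > 1: none. So H_1 ≅ Z.

H_0 ≅ Z,  H_1 ≅ Z.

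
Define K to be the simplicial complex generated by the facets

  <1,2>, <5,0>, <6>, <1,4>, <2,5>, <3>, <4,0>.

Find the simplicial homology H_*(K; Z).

H_0 ≅ Z^3,  H_1 ≅ Z.

We work with the vertex ordering 0 < 1 < 2 < 3 < 4 < 5 < 6. The simplices of K, each written with vertices in increasing order, are:

  0-simplices (7): [0], [1], [2], [3], [4], [5], [6]
  1-simplices (5): [0,4], [0,5], [1,2], [1,4], [2,5]

Hence C_0 ≅ Z^7, C_1 ≅ Z^5.

∂_1: C_1 → C_0 sends each edge [p,q] (with p < q) to q − p. For instance
  ∂[0,4] = [4] − [0].
This gives a 7×5 integer matrix of rank 4; reducing to Smith normal form yields diagonal entries (1,1,1,1).

Computing H_k = (kernel of ∂_k) / (image of ∂_{k+1}):

  H_0: rank C_0 − rank ∂_1 = 7 − 4 = 3, and the invariant factors of ∂_1 are all 1, so H_0 = Z^3.
  H_1: rank ker ∂_1 − rank ∂_2 = (5 − 4) − 0 = 1, and there is no ∂_2, so H_1 = Z.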